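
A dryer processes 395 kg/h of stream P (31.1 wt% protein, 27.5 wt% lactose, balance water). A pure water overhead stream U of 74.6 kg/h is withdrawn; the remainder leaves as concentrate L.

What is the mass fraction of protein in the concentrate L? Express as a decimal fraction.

0.383

protein is not removed: 395×0.311 = 122.84 kg/h of protein enters L.
Concentrate = 395 − 74.6 = 320.4 kg/h.
Mass fraction = 122.84/320.4 = 0.383.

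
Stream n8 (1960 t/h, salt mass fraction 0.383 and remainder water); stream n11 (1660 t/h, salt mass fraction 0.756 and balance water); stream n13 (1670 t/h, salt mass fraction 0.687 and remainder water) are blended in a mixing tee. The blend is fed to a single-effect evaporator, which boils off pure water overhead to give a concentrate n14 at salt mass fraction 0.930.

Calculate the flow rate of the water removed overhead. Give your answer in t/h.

salt entering = 1960×0.383 + 1660×0.756 + 1670×0.687 = 3152.9 t/h.
All salt reports to n14, so n14 = 3152.9/0.930 = 3390.2 t/h.
Total feed = 5290 t/h; overhead = 5290 − 3390.2 = 1899.8 t/h.

1900 t/h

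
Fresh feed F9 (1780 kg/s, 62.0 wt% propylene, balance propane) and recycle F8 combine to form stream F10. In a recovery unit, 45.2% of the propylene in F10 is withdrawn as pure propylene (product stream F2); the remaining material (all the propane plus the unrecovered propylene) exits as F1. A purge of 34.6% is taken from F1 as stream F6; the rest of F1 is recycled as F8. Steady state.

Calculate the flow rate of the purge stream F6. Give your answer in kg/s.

propane enters only via F9 and leaves only via the purge: 1780×0.380 = 0.346×(propane in F1), and the recovery unit passes all propane, so propane in F10 = propane in F1 = 1954.9 kg/s.
propylene in F10: m_A = 1780×0.620 + (1−0.346)·(1−0.452)·m_A, so m_A = 1103.6/0.6416 = 1720.1 kg/s.
F1 = (1−0.452)×1720.1 + 1954.9 = 2897.5 kg/s.
Purge F6 = 0.346×2897.5 = 1002.5 kg/s.

1003 kg/s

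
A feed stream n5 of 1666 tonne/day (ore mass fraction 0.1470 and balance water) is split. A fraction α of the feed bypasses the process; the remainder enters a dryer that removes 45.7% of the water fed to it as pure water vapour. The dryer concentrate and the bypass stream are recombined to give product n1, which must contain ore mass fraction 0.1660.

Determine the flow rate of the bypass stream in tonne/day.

1177 tonne/day

All 1666×0.147 = 244.9 tonne/day of ore reaches n1, so n1 = 244.9/0.166 = 1475.3 tonne/day and vapour = 190.69 tonne/day.
The evaporator receives (1−α)·1666 of feed at 0.853 water and removes 0.457 of that water:
0.457×0.853×(1−α)×1666 = 190.69
(1−α) = 190.69/649.44 = 0.2936;  α = 0.7064.
Bypass flow = 0.7064×1666 = 1176.8 tonne/day.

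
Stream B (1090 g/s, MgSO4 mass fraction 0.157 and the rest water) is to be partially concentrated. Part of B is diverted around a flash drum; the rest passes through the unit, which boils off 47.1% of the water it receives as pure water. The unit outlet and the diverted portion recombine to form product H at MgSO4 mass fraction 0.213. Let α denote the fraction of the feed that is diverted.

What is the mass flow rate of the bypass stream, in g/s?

All 1090×0.157 = 171.13 g/s of MgSO4 reaches H, so H = 171.13/0.213 = 803.43 g/s and vapour = 286.57 g/s.
The evaporator receives (1−α)·1090 of feed at 0.843 water and removes 0.471 of that water:
0.471×0.843×(1−α)×1090 = 286.57
(1−α) = 286.57/432.79 = 0.6622;  α = 0.3378.
Bypass flow = 0.3378×1090 = 368.25 g/s.

368.3 g/s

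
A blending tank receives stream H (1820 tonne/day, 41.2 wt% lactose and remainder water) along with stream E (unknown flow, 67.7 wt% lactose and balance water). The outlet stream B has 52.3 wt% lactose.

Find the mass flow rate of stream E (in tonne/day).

1312 tonne/day

Let E be the unknown flow. Total out = 1820 + E.
lactose balance: 749.84 + 0.677·E = 0.523·(1820 + E)
(0.677 − 0.523)·E = 0.523×1820 − 749.84 = 202.02
E = 202.02 / 0.154 = 1311.8 tonne/day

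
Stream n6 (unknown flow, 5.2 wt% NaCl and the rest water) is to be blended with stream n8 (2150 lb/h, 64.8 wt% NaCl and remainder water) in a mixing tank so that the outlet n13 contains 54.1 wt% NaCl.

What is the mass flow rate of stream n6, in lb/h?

470.4 lb/h

Let n6 be the unknown flow. Total out = 2150 + n6.
NaCl balance: 1393.2 + 0.052·n6 = 0.541·(2150 + n6)
(0.052 − 0.541)·n6 = 0.541×2150 − 1393.2 = -230.05
n6 = -230.05 / -0.489 = 470.45 lb/h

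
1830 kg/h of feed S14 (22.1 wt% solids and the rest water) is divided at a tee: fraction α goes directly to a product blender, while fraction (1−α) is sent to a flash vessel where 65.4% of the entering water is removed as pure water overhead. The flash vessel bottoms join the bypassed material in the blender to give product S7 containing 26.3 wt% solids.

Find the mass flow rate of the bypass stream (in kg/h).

1256 kg/h

All 1830×0.221 = 404.43 kg/h of solids reaches S7, so S7 = 404.43/0.263 = 1537.8 kg/h and vapour = 292.24 kg/h.
The evaporator receives (1−α)·1830 of feed at 0.779 water and removes 0.654 of that water:
0.654×0.779×(1−α)×1830 = 292.24
(1−α) = 292.24/932.32 = 0.3135;  α = 0.6865.
Bypass flow = 0.6865×1830 = 1256.4 kg/h.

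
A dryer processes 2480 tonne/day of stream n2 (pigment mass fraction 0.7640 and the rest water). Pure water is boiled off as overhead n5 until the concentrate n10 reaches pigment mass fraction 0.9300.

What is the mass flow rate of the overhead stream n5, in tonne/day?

442.7 tonne/day

pigment is conserved: 2480×0.764 = 1894.7 tonne/day all reports to the concentrate.
Concentrate = 1894.7/(target fraction) = 2037.3 tonne/day.
Overhead = 2480 − 2037.3 = 442.67 tonne/day.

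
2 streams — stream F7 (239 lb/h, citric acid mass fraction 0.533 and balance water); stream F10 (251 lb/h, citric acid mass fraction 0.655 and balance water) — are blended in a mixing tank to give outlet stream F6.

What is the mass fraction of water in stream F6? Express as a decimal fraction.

0.405

Total flow out = 239 + 251 = 490 lb/h.
water in = 239×0.467 + 251×0.345 = 198.21 lb/h.
water mass fraction in F6 = 198.21/490 = 0.405.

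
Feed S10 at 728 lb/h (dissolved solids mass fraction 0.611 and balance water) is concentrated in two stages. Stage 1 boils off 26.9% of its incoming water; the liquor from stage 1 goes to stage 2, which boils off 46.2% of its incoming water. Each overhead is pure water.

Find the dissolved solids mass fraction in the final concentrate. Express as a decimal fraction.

water in feed = 728×0.389 = 283.19 lb/h.
After stage 1: water left = (1−0.269)×283.19 = 207.01; stream total = 651.82 lb/h.
After stage 2: water left = (1−0.462)×207.01 = 111.37; final concentrate = 556.18 lb/h.
dissolved solids fraction = 444.81/556.18 = 0.800.

0.800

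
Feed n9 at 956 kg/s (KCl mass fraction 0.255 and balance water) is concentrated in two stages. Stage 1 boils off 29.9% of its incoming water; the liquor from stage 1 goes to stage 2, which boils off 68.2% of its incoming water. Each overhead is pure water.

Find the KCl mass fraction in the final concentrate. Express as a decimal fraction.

water in feed = 956×0.745 = 712.22 kg/s.
After stage 1: water left = (1−0.299)×712.22 = 499.27; stream total = 743.05 kg/s.
After stage 2: water left = (1−0.682)×499.27 = 158.77; final concentrate = 402.55 kg/s.
KCl fraction = 243.78/402.55 = 0.606.

0.606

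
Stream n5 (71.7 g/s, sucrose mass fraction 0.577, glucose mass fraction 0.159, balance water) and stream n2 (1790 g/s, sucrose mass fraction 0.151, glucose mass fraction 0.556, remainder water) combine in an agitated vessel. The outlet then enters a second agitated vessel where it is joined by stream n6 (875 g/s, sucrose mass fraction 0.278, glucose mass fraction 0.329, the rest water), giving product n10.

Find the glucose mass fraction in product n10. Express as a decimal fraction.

0.473

Overall, product flow = 2736.7 g/s.
glucose in = 71.7×0.159 + 1790×0.556 + 875×0.329 = 1294.5 g/s.
glucose fraction in n10 = 0.473.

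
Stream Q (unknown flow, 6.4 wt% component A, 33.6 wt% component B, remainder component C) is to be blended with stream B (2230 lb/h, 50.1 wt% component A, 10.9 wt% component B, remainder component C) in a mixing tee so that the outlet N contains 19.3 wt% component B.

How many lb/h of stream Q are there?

Let Q be the unknown flow. Total out = 2230 + Q.
component B balance: 243.07 + 0.336·Q = 0.193·(2230 + Q)
(0.336 − 0.193)·Q = 0.193×2230 − 243.07 = 187.32
Q = 187.32 / 0.143 = 1309.9 lb/h

1310 lb/h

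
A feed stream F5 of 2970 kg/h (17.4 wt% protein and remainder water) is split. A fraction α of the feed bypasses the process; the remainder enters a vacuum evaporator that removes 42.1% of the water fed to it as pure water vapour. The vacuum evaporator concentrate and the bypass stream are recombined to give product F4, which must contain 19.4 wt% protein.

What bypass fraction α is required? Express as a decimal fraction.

0.704

All 2970×0.174 = 516.78 kg/h of protein reaches F4, so F4 = 516.78/0.194 = 2663.8 kg/h and vapour = 306.19 kg/h.
The evaporator receives (1−α)·2970 of feed at 0.826 water and removes 0.421 of that water:
0.421×0.826×(1−α)×2970 = 306.19
(1−α) = 306.19/1032.8 = 0.2965;  α = 0.7035.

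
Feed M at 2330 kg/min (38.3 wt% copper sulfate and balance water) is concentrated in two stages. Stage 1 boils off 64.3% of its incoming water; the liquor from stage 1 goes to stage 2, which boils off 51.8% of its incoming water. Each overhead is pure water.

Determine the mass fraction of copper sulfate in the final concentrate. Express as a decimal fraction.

0.783

water in feed = 2330×0.617 = 1437.6 kg/min.
After stage 1: water left = (1−0.643)×1437.6 = 513.23; stream total = 1405.6 kg/min.
After stage 2: water left = (1−0.518)×513.23 = 247.38; final concentrate = 1139.8 kg/min.
copper sulfate fraction = 892.39/1139.8 = 0.783.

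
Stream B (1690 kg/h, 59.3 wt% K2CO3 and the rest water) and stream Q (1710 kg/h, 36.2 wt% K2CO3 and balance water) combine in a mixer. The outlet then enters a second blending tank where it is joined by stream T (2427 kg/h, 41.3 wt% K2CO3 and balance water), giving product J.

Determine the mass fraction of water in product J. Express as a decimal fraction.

Overall, product flow = 5827 kg/h.
water in = 1690×0.407 + 1710×0.638 + 2427×0.587 = 3203.5 kg/h.
water fraction in J = 0.550.

0.550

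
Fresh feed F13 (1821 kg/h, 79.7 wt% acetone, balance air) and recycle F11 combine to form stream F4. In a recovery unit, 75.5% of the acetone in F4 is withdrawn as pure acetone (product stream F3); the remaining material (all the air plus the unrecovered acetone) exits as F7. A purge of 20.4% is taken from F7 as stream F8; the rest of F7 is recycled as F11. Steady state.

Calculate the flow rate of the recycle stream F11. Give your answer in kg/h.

air enters only via F13 and leaves only via the purge: 1821×0.203 = 0.204×(air in F7), and the recovery unit passes all air, so air in F4 = air in F7 = 1812.1 kg/h.
acetone in F4: m_A = 1821×0.797 + (1−0.204)·(1−0.755)·m_A, so m_A = 1451.3/0.8050 = 1802.9 kg/h.
F7 = (1−0.755)×1802.9 + 1812.1 = 2253.8 kg/h.
Recycle F11 = (1−0.204)×2253.8 = 1794 kg/h.

1794 kg/h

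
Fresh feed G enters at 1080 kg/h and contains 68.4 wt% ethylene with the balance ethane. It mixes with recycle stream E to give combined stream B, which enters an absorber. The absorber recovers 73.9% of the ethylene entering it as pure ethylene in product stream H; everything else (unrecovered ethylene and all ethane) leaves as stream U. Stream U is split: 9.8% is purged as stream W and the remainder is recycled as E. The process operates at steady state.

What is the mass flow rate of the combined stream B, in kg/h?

4449 kg/h

ethane enters only via G and leaves only via the purge: 1080×0.316 = 0.098×(ethane in U), and the absorber passes all ethane, so ethane in B = ethane in U = 3482.4 kg/h.
ethylene in B: m_A = 1080×0.684 + (1−0.098)·(1−0.739)·m_A, so m_A = 738.72/0.7646 = 966.18 kg/h.
B = 966.18 + 3482.4 = 4448.6 kg/h.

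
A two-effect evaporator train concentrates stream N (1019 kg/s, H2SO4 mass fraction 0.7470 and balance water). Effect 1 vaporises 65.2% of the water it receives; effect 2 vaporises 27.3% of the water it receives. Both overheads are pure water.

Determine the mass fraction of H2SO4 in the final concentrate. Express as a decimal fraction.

0.9211

water in feed = 1019×0.253 = 257.81 kg/s.
After stage 1: water left = (1−0.652)×257.81 = 89.717; stream total = 850.91 kg/s.
After stage 2: water left = (1−0.273)×89.717 = 65.224; final concentrate = 826.42 kg/s.
H2SO4 fraction = 761.19/826.42 = 0.9211.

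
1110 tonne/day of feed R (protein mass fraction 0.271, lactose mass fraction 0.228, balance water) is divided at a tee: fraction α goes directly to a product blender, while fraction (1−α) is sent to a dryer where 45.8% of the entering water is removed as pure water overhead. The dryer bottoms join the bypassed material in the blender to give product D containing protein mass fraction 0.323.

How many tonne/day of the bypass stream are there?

All 1110×0.271 = 300.81 tonne/day of protein reaches D, so D = 300.81/0.323 = 931.3 tonne/day and vapour = 178.7 tonne/day.
The evaporator receives (1−α)·1110 of feed at 0.501 water and removes 0.458 of that water:
0.458×0.501×(1−α)×1110 = 178.7
(1−α) = 178.7/254.7 = 0.7016;  α = 0.2984.
Bypass flow = 0.2984×1110 = 331.21 tonne/day.

331.2 tonne/day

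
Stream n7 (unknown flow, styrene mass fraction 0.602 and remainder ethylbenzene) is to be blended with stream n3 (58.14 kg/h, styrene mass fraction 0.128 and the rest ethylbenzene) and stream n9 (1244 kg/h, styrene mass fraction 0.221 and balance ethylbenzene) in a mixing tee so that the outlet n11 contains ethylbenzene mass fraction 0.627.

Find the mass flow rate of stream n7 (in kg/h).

887.9 kg/h

Let n7 be the unknown flow. Total out = 1302.1 + n7.
ethylbenzene balance: 1019.8 + 0.398·n7 = 0.627·(1302.1 + n7)
(0.398 − 0.627)·n7 = 0.627×1302.1 − 1019.8 = -203.33
n7 = -203.33 / -0.229 = 887.91 kg/h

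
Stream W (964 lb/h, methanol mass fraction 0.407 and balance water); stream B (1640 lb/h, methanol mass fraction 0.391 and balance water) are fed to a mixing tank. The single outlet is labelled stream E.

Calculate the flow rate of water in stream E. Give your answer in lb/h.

water out = water in = 964×0.593 + 1640×0.609 = 1570.4 lb/h.

1570 lb/h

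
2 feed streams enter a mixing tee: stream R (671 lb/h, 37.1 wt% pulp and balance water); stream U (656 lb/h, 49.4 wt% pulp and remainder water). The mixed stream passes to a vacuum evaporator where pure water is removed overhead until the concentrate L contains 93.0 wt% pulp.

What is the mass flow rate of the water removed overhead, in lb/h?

pulp entering = 671×0.371 + 656×0.494 = 573 lb/h.
All pulp reports to L, so L = 573/0.930 = 616.13 lb/h.
Total feed = 1327 lb/h; overhead = 1327 − 616.13 = 710.87 lb/h.

710.9 lb/h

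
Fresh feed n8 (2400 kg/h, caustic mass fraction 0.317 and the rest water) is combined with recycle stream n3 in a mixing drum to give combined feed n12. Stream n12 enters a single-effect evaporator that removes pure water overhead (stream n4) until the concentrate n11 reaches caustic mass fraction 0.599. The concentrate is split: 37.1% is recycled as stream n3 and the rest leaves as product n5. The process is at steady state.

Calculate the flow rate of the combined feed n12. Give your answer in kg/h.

3149 kg/h

Overall caustic balance (none leaves overhead): caustic in fresh feed = caustic in product, i.e. 2400×0.317 = (1−0.371)·n11·0.599.
n11 = 760.8/(0.599×0.629) = 2019.3 kg/h.
Recycle n3 = 0.371×2019.3 = 749.15 kg/h.
Combined feed n12 = 2400 + 749.15 = 3149.1 kg/h.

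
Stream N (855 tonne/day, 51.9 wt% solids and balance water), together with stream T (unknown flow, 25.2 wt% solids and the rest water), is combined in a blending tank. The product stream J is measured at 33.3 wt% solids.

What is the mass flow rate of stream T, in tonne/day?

Let T be the unknown flow. Total out = 855 + T.
solids balance: 443.75 + 0.252·T = 0.333·(855 + T)
(0.252 − 0.333)·T = 0.333×855 − 443.75 = -159.03
T = -159.03 / -0.081 = 1963.3 tonne/day

1963 tonne/day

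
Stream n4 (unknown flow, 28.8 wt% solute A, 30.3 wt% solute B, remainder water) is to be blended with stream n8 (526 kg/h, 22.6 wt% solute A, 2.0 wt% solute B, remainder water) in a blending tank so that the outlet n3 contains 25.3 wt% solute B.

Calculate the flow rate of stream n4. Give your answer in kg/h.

2451 kg/h

Let n4 be the unknown flow. Total out = 526 + n4.
solute B balance: 10.52 + 0.303·n4 = 0.253·(526 + n4)
(0.303 − 0.253)·n4 = 0.253×526 − 10.52 = 122.56
n4 = 122.56 / 0.050 = 2451.2 kg/h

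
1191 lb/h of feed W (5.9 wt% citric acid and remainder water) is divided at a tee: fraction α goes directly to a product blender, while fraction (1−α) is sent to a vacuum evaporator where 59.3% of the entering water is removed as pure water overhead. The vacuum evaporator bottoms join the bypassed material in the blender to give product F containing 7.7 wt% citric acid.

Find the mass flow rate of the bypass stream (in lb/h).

692.1 lb/h

All 1191×0.059 = 70.269 lb/h of citric acid reaches F, so F = 70.269/0.077 = 912.58 lb/h and vapour = 278.42 lb/h.
The evaporator receives (1−α)·1191 of feed at 0.941 water and removes 0.593 of that water:
0.593×0.941×(1−α)×1191 = 278.42
(1−α) = 278.42/664.59 = 0.4189;  α = 0.5811.
Bypass flow = 0.5811×1191 = 692.06 lb/h.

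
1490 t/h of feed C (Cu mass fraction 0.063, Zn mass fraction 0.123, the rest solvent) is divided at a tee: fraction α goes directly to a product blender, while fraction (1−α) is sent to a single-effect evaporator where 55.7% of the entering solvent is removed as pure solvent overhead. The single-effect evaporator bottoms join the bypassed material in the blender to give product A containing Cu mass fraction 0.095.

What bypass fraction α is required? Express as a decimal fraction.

0.257

All 1490×0.063 = 93.87 t/h of Cu reaches A, so A = 93.87/0.095 = 988.11 t/h and vapour = 501.89 t/h.
The evaporator receives (1−α)·1490 of feed at 0.814 solvent and removes 0.557 of that solvent:
0.557×0.814×(1−α)×1490 = 501.89
(1−α) = 501.89/675.56 = 0.7429;  α = 0.2571.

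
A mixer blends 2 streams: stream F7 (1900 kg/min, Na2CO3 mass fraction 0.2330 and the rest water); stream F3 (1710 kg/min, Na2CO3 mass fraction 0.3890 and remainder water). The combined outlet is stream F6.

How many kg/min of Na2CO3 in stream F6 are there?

Na2CO3 out = Na2CO3 in = 1900×0.233 + 1710×0.389 = 1107.9 kg/min.

1108 kg/min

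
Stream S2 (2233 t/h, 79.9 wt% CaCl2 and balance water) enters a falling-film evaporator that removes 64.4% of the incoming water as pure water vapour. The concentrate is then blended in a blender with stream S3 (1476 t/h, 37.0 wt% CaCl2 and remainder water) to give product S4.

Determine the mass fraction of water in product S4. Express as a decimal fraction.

Vapour removed = 0.644×0.201×2233 = 289.05 t/h; concentrate = 1944 t/h.
water reaching the mixer = 159.78 (from concentrate) + 1476×0.630 = 1089.7 t/h.
Product flow = 1944 + 1476 = 3420 t/h; water fraction = 0.3186.

0.3186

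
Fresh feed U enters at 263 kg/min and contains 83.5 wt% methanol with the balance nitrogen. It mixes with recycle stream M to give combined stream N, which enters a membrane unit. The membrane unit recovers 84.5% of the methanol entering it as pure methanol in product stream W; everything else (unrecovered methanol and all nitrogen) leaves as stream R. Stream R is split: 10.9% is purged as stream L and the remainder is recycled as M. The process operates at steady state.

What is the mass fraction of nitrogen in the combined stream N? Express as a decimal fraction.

0.610

nitrogen enters only via U and leaves only via the purge: 263×0.165 = 0.109×(nitrogen in R), and the membrane unit passes all nitrogen, so nitrogen in N = nitrogen in R = 398.12 kg/min.
methanol in N: m_A = 263×0.835 + (1−0.109)·(1−0.845)·m_A, so m_A = 219.6/0.8619 = 254.79 kg/min.
N = 254.79 + 398.12 = 652.91 kg/min.
nitrogen fraction in N = 398.12/652.91 = 0.610.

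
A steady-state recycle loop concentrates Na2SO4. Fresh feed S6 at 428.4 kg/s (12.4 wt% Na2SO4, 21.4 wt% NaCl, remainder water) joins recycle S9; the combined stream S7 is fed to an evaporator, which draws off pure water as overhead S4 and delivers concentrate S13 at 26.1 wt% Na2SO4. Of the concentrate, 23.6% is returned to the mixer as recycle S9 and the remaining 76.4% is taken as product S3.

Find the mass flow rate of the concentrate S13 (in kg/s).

Overall Na2SO4 balance (none leaves overhead): Na2SO4 in fresh feed = Na2SO4 in product, i.e. 428.4×0.124 = (1−0.236)·S13·0.261.
S13 = 53.122/(0.261×0.764) = 266.4 kg/s.

266.4 kg/s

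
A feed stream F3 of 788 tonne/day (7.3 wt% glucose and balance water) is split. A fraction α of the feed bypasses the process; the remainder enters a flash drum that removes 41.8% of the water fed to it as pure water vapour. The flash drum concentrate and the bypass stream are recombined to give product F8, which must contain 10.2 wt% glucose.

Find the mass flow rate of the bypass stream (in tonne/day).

209.8 tonne/day

All 788×0.073 = 57.524 tonne/day of glucose reaches F8, so F8 = 57.524/0.102 = 563.96 tonne/day and vapour = 224.04 tonne/day.
The evaporator receives (1−α)·788 of feed at 0.927 water and removes 0.418 of that water:
0.418×0.927×(1−α)×788 = 224.04
(1−α) = 224.04/305.34 = 0.7337;  α = 0.2663.
Bypass flow = 0.2663×788 = 209.81 tonne/day.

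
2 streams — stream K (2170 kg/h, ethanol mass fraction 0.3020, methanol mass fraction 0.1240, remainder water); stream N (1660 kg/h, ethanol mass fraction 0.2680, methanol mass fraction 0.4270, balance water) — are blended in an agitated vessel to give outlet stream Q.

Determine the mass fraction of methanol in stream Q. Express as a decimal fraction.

Total flow out = 2170 + 1660 = 3830 kg/h.
methanol in = 2170×0.124 + 1660×0.427 = 977.9 kg/h.
methanol mass fraction in Q = 977.9/3830 = 0.2553.

0.2553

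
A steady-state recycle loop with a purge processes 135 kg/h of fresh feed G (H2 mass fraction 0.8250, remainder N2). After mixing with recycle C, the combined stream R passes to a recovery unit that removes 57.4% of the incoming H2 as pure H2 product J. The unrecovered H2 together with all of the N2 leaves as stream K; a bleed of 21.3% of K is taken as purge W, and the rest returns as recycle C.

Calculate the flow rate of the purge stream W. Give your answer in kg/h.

N2 enters only via G and leaves only via the purge: 135×0.175 = 0.213×(N2 in K), and the recovery unit passes all N2, so N2 in R = N2 in K = 110.92 kg/h.
H2 in R: m_A = 135×0.825 + (1−0.213)·(1−0.574)·m_A, so m_A = 111.38/0.6647 = 167.55 kg/h.
K = (1−0.574)×167.55 + 110.92 = 182.29 kg/h.
Purge W = 0.213×182.29 = 38.828 kg/h.

38.83 kg/h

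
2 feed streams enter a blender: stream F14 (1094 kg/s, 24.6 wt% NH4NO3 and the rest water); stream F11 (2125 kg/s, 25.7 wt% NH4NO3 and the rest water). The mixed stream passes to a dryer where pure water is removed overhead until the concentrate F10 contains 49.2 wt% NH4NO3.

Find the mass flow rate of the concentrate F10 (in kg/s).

NH4NO3 entering = 1094×0.246 + 2125×0.257 = 815.25 kg/s.
All NH4NO3 reports to F10, so F10 = 815.25/0.492 = 1657 kg/s.

1657 kg/s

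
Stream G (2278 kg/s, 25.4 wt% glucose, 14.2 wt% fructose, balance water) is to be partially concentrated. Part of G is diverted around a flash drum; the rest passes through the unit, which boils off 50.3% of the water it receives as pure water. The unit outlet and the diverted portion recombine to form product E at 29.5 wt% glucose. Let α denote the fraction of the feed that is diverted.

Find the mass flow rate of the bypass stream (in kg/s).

1236 kg/s

All 2278×0.254 = 578.61 kg/s of glucose reaches E, so E = 578.61/0.295 = 1961.4 kg/s and vapour = 316.6 kg/s.
The evaporator receives (1−α)·2278 of feed at 0.604 water and removes 0.503 of that water:
0.503×0.604×(1−α)×2278 = 316.6
(1−α) = 316.6/692.08 = 0.4575;  α = 0.5425.
Bypass flow = 0.5425×2278 = 1235.9 kg/s.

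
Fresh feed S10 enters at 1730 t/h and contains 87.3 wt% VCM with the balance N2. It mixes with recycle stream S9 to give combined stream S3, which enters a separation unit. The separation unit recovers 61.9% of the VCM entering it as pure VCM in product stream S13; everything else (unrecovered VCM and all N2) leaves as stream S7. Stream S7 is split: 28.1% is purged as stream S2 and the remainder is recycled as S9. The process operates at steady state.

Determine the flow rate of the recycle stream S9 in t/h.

1132 t/h

N2 enters only via S10 and leaves only via the purge: 1730×0.127 = 0.281×(N2 in S7), and the separation unit passes all N2, so N2 in S3 = N2 in S7 = 781.89 t/h.
VCM in S3: m_A = 1730×0.873 + (1−0.281)·(1−0.619)·m_A, so m_A = 1510.3/0.7261 = 2080.1 t/h.
S7 = (1−0.619)×2080.1 + 781.89 = 1574.4 t/h.
Recycle S9 = (1−0.281)×1574.4 = 1132 t/h.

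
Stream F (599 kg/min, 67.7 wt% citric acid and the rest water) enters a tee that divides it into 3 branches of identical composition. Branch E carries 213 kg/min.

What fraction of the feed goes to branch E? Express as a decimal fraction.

0.356

Fraction to E = 213/599 = 0.3556.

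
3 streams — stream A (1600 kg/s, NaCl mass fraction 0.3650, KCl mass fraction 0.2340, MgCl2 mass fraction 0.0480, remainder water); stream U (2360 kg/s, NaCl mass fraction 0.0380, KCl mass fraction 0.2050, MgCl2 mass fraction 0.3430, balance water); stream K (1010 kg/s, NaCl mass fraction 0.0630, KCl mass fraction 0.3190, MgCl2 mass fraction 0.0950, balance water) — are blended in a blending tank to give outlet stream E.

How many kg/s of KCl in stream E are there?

1180 kg/s

KCl out = KCl in = 1600×0.234 + 2360×0.205 + 1010×0.319 = 1180.4 kg/s.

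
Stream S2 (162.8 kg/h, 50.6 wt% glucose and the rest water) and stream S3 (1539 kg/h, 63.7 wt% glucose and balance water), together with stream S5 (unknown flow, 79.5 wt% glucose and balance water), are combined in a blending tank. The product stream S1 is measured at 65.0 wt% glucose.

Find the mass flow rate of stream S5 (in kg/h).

299.7 kg/h

Let S5 be the unknown flow. Total out = 1701.8 + S5.
glucose balance: 1062.7 + 0.795·S5 = 0.650·(1701.8 + S5)
(0.795 − 0.650)·S5 = 0.650×1701.8 − 1062.7 = 43.45
S5 = 43.45 / 0.145 = 299.66 kg/h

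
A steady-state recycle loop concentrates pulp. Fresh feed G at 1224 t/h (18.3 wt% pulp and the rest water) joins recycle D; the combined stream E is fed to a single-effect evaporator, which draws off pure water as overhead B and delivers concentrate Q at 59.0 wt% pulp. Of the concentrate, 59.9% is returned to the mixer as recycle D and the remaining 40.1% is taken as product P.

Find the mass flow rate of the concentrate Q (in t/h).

946.8 t/h

Overall pulp balance (none leaves overhead): pulp in fresh feed = pulp in product, i.e. 1224×0.183 = (1−0.599)·Q·0.590.
Q = 223.99/(0.590×0.401) = 946.75 t/h.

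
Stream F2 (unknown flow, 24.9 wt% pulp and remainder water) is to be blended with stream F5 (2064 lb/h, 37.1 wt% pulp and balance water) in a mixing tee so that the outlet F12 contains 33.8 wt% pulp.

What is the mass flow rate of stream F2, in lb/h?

Let F2 be the unknown flow. Total out = 2064 + F2.
pulp balance: 765.74 + 0.249·F2 = 0.338·(2064 + F2)
(0.249 − 0.338)·F2 = 0.338×2064 − 765.74 = -68.112
F2 = -68.112 / -0.089 = 765.3 lb/h

765.3 lb/h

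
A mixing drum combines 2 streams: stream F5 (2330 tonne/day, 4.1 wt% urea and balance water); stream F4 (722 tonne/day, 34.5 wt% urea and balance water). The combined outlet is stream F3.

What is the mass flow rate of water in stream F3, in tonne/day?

water out = water in = 2330×0.959 + 722×0.655 = 2707.4 tonne/day.

2707 tonne/day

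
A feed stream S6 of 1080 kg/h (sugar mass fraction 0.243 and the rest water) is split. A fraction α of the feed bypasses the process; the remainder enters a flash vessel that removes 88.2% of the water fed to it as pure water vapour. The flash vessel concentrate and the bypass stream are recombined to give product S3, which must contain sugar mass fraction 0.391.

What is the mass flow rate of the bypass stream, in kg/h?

All 1080×0.243 = 262.44 kg/h of sugar reaches S3, so S3 = 262.44/0.391 = 671.2 kg/h and vapour = 408.8 kg/h.
The evaporator receives (1−α)·1080 of feed at 0.757 water and removes 0.882 of that water:
0.882×0.757×(1−α)×1080 = 408.8
(1−α) = 408.8/721.09 = 0.5669;  α = 0.4331.
Bypass flow = 0.4331×1080 = 467.73 kg/h.

467.7 kg/h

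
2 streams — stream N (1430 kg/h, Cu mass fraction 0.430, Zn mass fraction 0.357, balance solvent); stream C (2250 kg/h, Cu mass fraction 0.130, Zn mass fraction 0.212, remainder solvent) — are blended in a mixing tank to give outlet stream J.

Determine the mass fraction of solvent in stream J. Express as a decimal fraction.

Total flow out = 1430 + 2250 = 3680 kg/h.
solvent in = 1430×0.213 + 2250×0.658 = 1785.1 kg/h.
solvent mass fraction in J = 1785.1/3680 = 0.485.

0.485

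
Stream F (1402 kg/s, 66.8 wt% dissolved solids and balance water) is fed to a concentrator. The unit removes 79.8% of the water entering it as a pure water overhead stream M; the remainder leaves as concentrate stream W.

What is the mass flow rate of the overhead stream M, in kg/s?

water entering = 1402×0.332 = 465.46 kg/s; overhead removed = 0.798×465.46 = 371.44 kg/s.

371.4 kg/s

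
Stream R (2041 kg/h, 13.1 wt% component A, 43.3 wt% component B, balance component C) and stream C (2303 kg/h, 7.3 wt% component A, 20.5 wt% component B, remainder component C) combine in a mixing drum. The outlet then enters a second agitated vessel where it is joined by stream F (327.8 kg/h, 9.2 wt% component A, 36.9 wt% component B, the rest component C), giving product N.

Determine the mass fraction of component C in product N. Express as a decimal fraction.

Overall, product flow = 4671.8 kg/h.
component C in = 2041×0.436 + 2303×0.722 + 327.8×0.539 = 2729.3 kg/h.
component C fraction in N = 0.5842.

0.5842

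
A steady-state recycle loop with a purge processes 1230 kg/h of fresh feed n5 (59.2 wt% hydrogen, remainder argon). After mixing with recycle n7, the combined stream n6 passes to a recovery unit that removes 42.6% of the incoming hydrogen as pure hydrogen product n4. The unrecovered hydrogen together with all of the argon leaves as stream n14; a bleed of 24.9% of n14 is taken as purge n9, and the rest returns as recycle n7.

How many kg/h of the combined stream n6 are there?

3295 kg/h

argon enters only via n5 and leaves only via the purge: 1230×0.408 = 0.249×(argon in n14), and the recovery unit passes all argon, so argon in n6 = argon in n14 = 2015.4 kg/h.
hydrogen in n6: m_A = 1230×0.592 + (1−0.249)·(1−0.426)·m_A, so m_A = 728.16/0.5689 = 1279.9 kg/h.
n6 = 1279.9 + 2015.4 = 3295.3 kg/h.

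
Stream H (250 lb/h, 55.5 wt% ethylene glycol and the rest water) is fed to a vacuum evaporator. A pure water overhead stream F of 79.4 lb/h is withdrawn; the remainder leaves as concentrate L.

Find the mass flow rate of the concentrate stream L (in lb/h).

170.6 lb/h

Concentrate = 250 − 79.4 = 170.6 lb/h.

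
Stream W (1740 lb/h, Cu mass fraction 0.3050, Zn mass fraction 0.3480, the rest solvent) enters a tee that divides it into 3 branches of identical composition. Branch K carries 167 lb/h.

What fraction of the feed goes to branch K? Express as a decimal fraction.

Fraction to K = 167/1740 = 0.0960.

0.096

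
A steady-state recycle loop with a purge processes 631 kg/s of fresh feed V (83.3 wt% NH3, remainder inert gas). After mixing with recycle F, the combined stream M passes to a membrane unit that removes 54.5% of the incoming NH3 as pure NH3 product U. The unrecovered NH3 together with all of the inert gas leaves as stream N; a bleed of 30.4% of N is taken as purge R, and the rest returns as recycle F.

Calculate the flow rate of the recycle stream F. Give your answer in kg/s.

484.9 kg/s

inert gas enters only via V and leaves only via the purge: 631×0.167 = 0.304×(inert gas in N), and the membrane unit passes all inert gas, so inert gas in M = inert gas in N = 346.63 kg/s.
NH3 in M: m_A = 631×0.833 + (1−0.304)·(1−0.545)·m_A, so m_A = 525.62/0.6833 = 769.22 kg/s.
N = (1−0.545)×769.22 + 346.63 = 696.63 kg/s.
Recycle F = (1−0.304)×696.63 = 484.85 kg/s.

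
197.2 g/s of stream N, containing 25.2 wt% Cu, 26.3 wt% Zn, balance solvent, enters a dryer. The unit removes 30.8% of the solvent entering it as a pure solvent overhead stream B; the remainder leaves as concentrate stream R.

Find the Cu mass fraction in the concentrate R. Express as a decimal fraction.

0.2963

Cu is not removed: 197.2×0.252 = 49.694 g/s of Cu enters R.
solvent entering = 197.2×0.485 = 95.642 g/s; overhead removed = 0.308×95.642 = 29.458 g/s.
Concentrate = 197.2 − 29.458 = 167.74 g/s.
Mass fraction = 49.694/167.74 = 0.2963.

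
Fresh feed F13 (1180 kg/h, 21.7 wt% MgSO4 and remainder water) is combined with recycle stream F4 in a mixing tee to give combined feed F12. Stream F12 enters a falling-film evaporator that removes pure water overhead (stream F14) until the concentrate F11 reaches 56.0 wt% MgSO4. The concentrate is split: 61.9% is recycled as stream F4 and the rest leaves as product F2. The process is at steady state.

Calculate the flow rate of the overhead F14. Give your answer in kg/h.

Overall MgSO4 balance (none leaves overhead): MgSO4 in fresh feed = MgSO4 in product, i.e. 1180×0.217 = (1−0.619)·F11·0.560.
F11 = 256.06/(0.560×0.381) = 1200.1 kg/h.
Recycle F4 = 0.619×1200.1 = 742.88 kg/h.
Combined feed F12 = 1180 + 742.88 = 1922.9 kg/h.
Overhead F14 = F12 − F11 = 1922.9 − 1200.1 = 722.75 kg/h.

722.8 kg/h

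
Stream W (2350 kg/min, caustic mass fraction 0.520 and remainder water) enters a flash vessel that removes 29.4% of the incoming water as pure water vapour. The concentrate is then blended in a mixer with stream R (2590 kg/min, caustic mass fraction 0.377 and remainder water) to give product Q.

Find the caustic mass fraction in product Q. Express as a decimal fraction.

Vapour removed = 0.294×0.480×2350 = 331.63 kg/min; concentrate = 2018.4 kg/min.
caustic reaching the mixer = 1222 (from concentrate) + 2590×0.377 = 2198.4 kg/min.
Product flow = 2018.4 + 2590 = 4608.4 kg/min; caustic fraction = 0.477.

0.477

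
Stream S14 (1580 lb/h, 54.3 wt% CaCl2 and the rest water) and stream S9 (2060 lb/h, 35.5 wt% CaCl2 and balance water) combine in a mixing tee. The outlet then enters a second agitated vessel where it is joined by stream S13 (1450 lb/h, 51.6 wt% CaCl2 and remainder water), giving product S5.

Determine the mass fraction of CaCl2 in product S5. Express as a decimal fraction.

0.459

Overall, product flow = 5090 lb/h.
CaCl2 in = 1580×0.543 + 2060×0.355 + 1450×0.516 = 2337.4 lb/h.
CaCl2 fraction in S5 = 0.459.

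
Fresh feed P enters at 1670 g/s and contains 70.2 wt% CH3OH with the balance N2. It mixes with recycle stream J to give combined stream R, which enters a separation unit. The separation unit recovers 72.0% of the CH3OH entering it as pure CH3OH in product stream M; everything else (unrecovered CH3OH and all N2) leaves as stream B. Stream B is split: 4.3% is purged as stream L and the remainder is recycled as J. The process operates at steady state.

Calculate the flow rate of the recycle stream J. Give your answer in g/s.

N2 enters only via P and leaves only via the purge: 1670×0.298 = 0.043×(N2 in B), and the separation unit passes all N2, so N2 in R = N2 in B = 11573 g/s.
CH3OH in R: m_A = 1670×0.702 + (1−0.043)·(1−0.720)·m_A, so m_A = 1172.3/0.7320 = 1601.5 g/s.
B = (1−0.720)×1601.5 + 11573 = 12022 g/s.
Recycle J = (1−0.043)×12022 = 11505 g/s.

11500 g/s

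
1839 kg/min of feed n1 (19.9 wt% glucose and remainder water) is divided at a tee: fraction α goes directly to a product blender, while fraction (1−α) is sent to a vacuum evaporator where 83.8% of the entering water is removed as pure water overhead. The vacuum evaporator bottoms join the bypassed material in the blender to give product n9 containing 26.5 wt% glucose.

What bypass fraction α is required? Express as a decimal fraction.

0.629

All 1839×0.199 = 365.96 kg/min of glucose reaches n9, so n9 = 365.96/0.265 = 1381 kg/min and vapour = 458.02 kg/min.
The evaporator receives (1−α)·1839 of feed at 0.801 water and removes 0.838 of that water:
0.838×0.801×(1−α)×1839 = 458.02
(1−α) = 458.02/1234.4 = 0.3710;  α = 0.6290.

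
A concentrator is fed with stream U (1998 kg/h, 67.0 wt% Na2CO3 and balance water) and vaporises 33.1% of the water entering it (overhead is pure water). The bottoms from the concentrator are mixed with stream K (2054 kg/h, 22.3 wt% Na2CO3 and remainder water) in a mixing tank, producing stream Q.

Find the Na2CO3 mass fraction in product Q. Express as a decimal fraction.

Vapour removed = 0.331×0.330×1998 = 218.24 kg/h; concentrate = 1779.8 kg/h.
Na2CO3 reaching the mixer = 1338.7 (from concentrate) + 2054×0.223 = 1796.7 kg/h.
Product flow = 1779.8 + 2054 = 3833.8 kg/h; Na2CO3 fraction = 0.469.

0.469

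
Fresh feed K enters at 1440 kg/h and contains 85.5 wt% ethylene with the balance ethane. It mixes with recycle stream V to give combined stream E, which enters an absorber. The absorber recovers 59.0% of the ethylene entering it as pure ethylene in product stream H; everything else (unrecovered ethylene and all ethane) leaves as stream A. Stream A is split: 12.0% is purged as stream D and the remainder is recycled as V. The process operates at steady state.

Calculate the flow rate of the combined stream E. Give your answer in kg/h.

3666 kg/h

ethane enters only via K and leaves only via the purge: 1440×0.145 = 0.120×(ethane in A), and the absorber passes all ethane, so ethane in E = ethane in A = 1740 kg/h.
ethylene in E: m_A = 1440×0.855 + (1−0.120)·(1−0.590)·m_A, so m_A = 1231.2/0.6392 = 1926.2 kg/h.
E = 1926.2 + 1740 = 3666.2 kg/h.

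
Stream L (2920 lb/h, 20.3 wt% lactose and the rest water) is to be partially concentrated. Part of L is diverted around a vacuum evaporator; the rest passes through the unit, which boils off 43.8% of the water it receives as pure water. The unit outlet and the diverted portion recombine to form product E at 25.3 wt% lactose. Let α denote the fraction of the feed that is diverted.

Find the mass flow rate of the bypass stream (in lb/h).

1267 lb/h

All 2920×0.203 = 592.76 lb/h of lactose reaches E, so E = 592.76/0.253 = 2342.9 lb/h and vapour = 577.08 lb/h.
The evaporator receives (1−α)·2920 of feed at 0.797 water and removes 0.438 of that water:
0.438×0.797×(1−α)×2920 = 577.08
(1−α) = 577.08/1019.3 = 0.5661;  α = 0.4339.
Bypass flow = 0.4339×2920 = 1266.9 lb/h.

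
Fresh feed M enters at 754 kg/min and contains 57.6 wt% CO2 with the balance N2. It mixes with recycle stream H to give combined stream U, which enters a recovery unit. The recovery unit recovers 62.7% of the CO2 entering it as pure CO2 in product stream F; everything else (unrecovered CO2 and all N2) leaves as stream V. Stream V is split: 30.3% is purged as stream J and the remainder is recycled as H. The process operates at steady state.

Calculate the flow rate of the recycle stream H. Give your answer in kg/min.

N2 enters only via M and leaves only via the purge: 754×0.424 = 0.303×(N2 in V), and the recovery unit passes all N2, so N2 in U = N2 in V = 1055.1 kg/min.
CO2 in U: m_A = 754×0.576 + (1−0.303)·(1−0.627)·m_A, so m_A = 434.3/0.7400 = 586.88 kg/min.
V = (1−0.627)×586.88 + 1055.1 = 1274 kg/min.
Recycle H = (1−0.303)×1274 = 887.98 kg/min.

888 kg/min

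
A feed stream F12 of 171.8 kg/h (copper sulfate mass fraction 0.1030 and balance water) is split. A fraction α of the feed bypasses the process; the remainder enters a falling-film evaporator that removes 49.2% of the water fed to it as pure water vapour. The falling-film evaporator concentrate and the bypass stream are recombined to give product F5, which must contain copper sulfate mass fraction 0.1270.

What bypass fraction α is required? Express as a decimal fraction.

All 171.8×0.103 = 17.695 kg/h of copper sulfate reaches F5, so F5 = 17.695/0.127 = 139.33 kg/h and vapour = 32.466 kg/h.
The evaporator receives (1−α)·171.8 of feed at 0.897 water and removes 0.492 of that water:
0.492×0.897×(1−α)×171.8 = 32.466
(1−α) = 32.466/75.819 = 0.4282;  α = 0.5718.

0.572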